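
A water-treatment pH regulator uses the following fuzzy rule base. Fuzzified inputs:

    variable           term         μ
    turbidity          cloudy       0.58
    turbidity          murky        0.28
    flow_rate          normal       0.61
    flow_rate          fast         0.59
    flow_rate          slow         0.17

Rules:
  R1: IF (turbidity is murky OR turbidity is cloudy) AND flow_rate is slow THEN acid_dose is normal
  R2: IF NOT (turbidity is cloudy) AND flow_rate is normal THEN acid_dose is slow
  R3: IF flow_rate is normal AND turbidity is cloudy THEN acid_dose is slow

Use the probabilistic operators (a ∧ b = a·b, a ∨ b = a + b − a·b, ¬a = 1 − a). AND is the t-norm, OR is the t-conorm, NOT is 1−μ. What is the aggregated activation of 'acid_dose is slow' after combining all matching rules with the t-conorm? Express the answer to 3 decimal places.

R1: (murky=0.28 OR cloudy=0.58) = 0.6976; AND[a·b] with slow=0.17 → w = 0.1186
R2: ¬cloudy=1−0.58=0.42, normal=0.61; AND[a·b] → w = 0.2562
R3: normal=0.61, cloudy=0.58; AND[a·b] → w = 0.3538
Rules with consequent 'slow': {R2, R3} → strengths 0.2562, 0.3538
Aggregate via t-conorm [a + b − a·b]: 0.5194

0.519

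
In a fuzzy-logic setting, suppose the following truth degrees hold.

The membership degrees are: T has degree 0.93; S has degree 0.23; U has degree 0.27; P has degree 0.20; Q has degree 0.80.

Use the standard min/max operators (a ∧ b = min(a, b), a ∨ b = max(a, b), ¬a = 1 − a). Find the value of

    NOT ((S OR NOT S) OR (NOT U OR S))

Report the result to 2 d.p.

NOT S = 1 − 0.23 = 0.77
S OR NOT S = max(a, b) on (0.23, 0.77) = 0.77
NOT U = 1 − 0.27 = 0.73
NOT U OR S = max(a, b) on (0.73, 0.23) = 0.73
(S OR NOT S) OR (NOT U OR S) = max(a, b) on (0.77, 0.73) = 0.77
NOT ((S OR NOT S) OR (NOT U OR S)) = 1 − 0.77 = 0.23

0.23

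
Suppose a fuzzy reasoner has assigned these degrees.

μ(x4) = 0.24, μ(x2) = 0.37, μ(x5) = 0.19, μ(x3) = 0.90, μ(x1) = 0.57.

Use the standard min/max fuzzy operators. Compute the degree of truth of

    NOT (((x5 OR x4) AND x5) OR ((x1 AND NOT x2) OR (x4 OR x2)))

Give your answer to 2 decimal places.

0.43

x5 OR x4 = max(a, b) on (0.19, 0.24) = 0.24
(x5 OR x4) AND x5 = min(a, b) on (0.24, 0.19) = 0.19
NOT x2 = 1 − 0.37 = 0.63
x1 AND NOT x2 = min(a, b) on (0.57, 0.63) = 0.57
x4 OR x2 = max(a, b) on (0.24, 0.37) = 0.37
(x1 AND NOT x2) OR (x4 OR x2) = max(a, b) on (0.57, 0.37) = 0.57
((x5 OR x4) AND x5) OR ((x1 AND NOT x2) OR (x4 OR x2)) = max(a, b) on (0.19, 0.57) = 0.57
NOT (((x5 OR x4) AND x5) OR ((x1 AND NOT x2) OR (x4 OR x2))) = 1 − 0.57 = 0.43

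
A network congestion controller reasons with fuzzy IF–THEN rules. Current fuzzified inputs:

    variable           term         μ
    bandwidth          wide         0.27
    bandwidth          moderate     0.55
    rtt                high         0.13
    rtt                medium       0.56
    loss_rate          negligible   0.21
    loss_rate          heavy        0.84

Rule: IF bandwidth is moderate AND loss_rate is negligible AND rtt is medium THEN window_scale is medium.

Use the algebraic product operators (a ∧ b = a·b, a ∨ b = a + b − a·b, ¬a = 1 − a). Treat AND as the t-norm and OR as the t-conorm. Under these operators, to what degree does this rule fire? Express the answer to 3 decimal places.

0.065

firing strength: moderate=0.55, negligible=0.21, medium=0.56; AND[a·b] → w = 0.0647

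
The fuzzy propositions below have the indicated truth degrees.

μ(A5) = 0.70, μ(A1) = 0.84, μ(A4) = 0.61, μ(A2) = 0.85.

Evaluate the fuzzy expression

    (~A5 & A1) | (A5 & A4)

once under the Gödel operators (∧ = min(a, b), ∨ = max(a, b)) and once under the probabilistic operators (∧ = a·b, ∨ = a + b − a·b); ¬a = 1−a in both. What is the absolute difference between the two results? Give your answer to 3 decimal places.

0.039

Under Gödel:
  ~A5 = 1 − 0.70 = 0.30
  ~A5 & A1 = min(a, b) on (0.30, 0.84) = 0.30
  A5 & A4 = min(a, b) on (0.70, 0.61) = 0.61
  (~A5 & A1) | (A5 & A4) = max(a, b) on (0.30, 0.61) = 0.61
  → value = 0.6100
Under probabilistic:
  ~A5 = 1 − 0.7000 = 0.3000
  ~A5 & A1 = a·b on (0.3000, 0.8400) = 0.2520
  A5 & A4 = a·b on (0.7000, 0.6100) = 0.4270
  (~A5 & A1) | (A5 & A4) = a + b − a·b on (0.2520, 0.4270) = 0.5714
  → value = 0.5714
|0.6100 − 0.5714| = 0.039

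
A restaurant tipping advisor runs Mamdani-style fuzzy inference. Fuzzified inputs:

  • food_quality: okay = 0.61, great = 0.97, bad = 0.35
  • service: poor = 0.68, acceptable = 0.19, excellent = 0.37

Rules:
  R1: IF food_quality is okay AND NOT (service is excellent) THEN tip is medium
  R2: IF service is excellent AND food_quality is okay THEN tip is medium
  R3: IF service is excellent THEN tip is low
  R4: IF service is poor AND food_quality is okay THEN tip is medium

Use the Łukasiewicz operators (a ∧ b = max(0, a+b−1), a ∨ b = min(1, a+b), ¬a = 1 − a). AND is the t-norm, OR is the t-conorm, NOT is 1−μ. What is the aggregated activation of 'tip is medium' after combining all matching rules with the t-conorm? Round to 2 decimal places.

0.53

R1: okay=0.61, ¬excellent=1−0.37=0.63; AND[max(0, a+b−1)] → w = 0.24
R2: excellent=0.37, okay=0.61; AND[max(0, a+b−1)] → w = 0.00
R3: excellent=0.37 → w = 0.37
R4: poor=0.68, okay=0.61; AND[max(0, a+b−1)] → w = 0.29
Rules with consequent 'medium': {R1, R2, R4} → strengths 0.24, 0.00, 0.29
Aggregate via t-conorm [min(1, a+b)]: 0.53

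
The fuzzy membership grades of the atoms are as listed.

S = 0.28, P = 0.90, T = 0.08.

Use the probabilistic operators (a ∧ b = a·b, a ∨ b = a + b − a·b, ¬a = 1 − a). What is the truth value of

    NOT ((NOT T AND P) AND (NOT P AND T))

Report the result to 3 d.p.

0.993

NOT T = 1 − 0.0800 = 0.9200
NOT T AND P = a·b on (0.9200, 0.9000) = 0.8280
NOT P = 1 − 0.9000 = 0.1000
NOT P AND T = a·b on (0.1000, 0.0800) = 0.0080
(NOT T AND P) AND (NOT P AND T) = a·b on (0.8280, 0.0080) = 0.0066
NOT ((NOT T AND P) AND (NOT P AND T)) = 1 − 0.0066 = 0.9934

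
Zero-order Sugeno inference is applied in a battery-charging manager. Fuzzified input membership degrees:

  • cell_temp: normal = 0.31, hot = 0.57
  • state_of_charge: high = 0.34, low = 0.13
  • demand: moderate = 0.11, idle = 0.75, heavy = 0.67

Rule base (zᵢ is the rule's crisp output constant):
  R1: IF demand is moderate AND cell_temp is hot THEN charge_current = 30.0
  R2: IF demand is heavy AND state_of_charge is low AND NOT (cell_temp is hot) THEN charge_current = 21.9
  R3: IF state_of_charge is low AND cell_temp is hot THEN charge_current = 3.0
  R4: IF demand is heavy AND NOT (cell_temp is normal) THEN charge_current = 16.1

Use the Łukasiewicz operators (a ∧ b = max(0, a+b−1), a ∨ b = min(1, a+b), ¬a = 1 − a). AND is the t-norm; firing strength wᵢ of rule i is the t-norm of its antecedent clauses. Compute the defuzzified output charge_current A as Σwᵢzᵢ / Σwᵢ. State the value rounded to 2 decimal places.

16.10

R1 (z=30.0): moderate=0.11, hot=0.57; AND[max(0, a+b−1)] → w = 0.00
R2 (z=21.9): heavy=0.67, low=0.13, ¬hot=1−0.57=0.43; AND[max(0, a+b−1)] → w = 0.00
R3 (z=3.0): low=0.13, hot=0.57; AND[max(0, a+b−1)] → w = 0.00
R4 (z=16.1): heavy=0.67, ¬normal=1−0.31=0.69; AND[max(0, a+b−1)] → w = 0.36
Weighted average = (0.00·30.0 + 0.00·21.9 + 0.00·3.0 + 0.36·16.1) / (0.00 + 0.00 + 0.00 + 0.36)
  = 5.7960 / 0.3600 = 16.10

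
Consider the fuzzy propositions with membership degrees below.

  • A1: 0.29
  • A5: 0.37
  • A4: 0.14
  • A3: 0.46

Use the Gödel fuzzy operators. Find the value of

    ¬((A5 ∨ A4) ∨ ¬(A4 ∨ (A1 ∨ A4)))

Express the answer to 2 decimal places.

0.29

A5 ∨ A4 = max(a, b) on (0.37, 0.14) = 0.37
A1 ∨ A4 = max(a, b) on (0.29, 0.14) = 0.29
A4 ∨ (A1 ∨ A4) = max(a, b) on (0.14, 0.29) = 0.29
¬(A4 ∨ (A1 ∨ A4)) = 1 − 0.29 = 0.71
(A5 ∨ A4) ∨ ¬(A4 ∨ (A1 ∨ A4)) = max(a, b) on (0.37, 0.71) = 0.71
¬((A5 ∨ A4) ∨ ¬(A4 ∨ (A1 ∨ A4))) = 1 − 0.71 = 0.29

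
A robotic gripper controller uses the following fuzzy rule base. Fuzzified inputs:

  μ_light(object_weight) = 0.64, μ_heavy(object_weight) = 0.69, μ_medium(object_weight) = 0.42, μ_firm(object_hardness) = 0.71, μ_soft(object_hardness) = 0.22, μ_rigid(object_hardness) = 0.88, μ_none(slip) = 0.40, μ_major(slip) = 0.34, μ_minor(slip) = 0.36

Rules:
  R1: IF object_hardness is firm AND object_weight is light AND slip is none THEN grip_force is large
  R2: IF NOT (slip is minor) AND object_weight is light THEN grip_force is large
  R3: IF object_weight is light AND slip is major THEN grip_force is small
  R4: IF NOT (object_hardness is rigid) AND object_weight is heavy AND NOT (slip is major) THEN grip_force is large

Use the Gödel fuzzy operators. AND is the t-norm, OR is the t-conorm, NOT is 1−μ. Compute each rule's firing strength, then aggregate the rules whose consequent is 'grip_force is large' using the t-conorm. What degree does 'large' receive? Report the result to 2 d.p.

R1: firm=0.71, light=0.64, none=0.40; AND[min(a, b)] → w = 0.40
R2: ¬minor=1−0.36=0.64, light=0.64; AND[min(a, b)] → w = 0.64
R3: light=0.64, major=0.34; AND[min(a, b)] → w = 0.34
R4: ¬rigid=1−0.88=0.12, heavy=0.69, ¬major=1−0.34=0.66; AND[min(a, b)] → w = 0.12
Rules with consequent 'large': {R1, R2, R4} → strengths 0.40, 0.64, 0.12
Aggregate via t-conorm [max(a, b)]: 0.64

0.64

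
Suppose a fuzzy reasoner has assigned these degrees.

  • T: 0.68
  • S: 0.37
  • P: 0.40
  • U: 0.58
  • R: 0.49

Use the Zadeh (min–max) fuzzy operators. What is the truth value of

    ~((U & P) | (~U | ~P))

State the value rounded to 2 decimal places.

0.40

U & P = min(a, b) on (0.58, 0.40) = 0.40
~U = 1 − 0.58 = 0.42
~P = 1 − 0.40 = 0.60
~U | ~P = max(a, b) on (0.42, 0.60) = 0.60
(U & P) | (~U | ~P) = max(a, b) on (0.40, 0.60) = 0.60
~((U & P) | (~U | ~P)) = 1 − 0.60 = 0.40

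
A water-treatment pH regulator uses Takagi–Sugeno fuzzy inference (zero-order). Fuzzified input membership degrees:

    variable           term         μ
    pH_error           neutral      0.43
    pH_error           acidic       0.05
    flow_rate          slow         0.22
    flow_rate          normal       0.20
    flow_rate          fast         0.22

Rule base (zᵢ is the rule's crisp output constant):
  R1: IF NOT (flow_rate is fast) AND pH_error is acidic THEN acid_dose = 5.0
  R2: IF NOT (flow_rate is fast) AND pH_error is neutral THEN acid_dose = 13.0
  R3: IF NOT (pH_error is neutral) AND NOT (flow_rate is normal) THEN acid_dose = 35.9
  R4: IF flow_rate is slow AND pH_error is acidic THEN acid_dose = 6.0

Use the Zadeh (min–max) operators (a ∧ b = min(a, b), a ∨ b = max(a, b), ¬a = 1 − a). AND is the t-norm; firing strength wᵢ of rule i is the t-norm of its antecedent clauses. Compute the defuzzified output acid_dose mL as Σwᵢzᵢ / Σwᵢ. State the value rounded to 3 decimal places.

R1 (z=5.0): ¬fast=1−0.22=0.78, acidic=0.05; AND[min(a, b)] → w = 0.05
R2 (z=13.0): ¬fast=1−0.22=0.78, neutral=0.43; AND[min(a, b)] → w = 0.43
R3 (z=35.9): ¬neutral=1−0.43=0.57, ¬normal=1−0.20=0.80; AND[min(a, b)] → w = 0.57
R4 (z=6.0): slow=0.22, acidic=0.05; AND[min(a, b)] → w = 0.05
Weighted average = (0.05·5.0 + 0.43·13.0 + 0.57·35.9 + 0.05·6.0) / (0.05 + 0.43 + 0.57 + 0.05)
  = 26.6030 / 1.1000 = 24.185

24.185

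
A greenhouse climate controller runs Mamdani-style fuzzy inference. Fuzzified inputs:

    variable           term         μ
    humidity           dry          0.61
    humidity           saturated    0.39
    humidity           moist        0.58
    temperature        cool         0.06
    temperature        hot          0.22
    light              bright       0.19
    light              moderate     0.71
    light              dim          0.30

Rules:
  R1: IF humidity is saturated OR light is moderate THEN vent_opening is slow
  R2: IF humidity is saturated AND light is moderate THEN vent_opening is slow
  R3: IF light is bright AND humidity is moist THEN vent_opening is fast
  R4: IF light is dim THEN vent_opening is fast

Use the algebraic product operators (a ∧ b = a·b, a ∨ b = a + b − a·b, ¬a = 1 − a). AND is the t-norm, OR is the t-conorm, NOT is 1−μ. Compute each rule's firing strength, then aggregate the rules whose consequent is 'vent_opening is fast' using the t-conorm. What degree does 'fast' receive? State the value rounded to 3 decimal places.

0.377

R1: saturated=0.39, moderate=0.71; OR[a + b − a·b] → w = 0.8231
R2: saturated=0.39, moderate=0.71; AND[a·b] → w = 0.2769
R3: bright=0.19, moist=0.58; AND[a·b] → w = 0.1102
R4: dim=0.30 → w = 0.3000
Rules with consequent 'fast': {R3, R4} → strengths 0.1102, 0.3000
Aggregate via t-conorm [a + b − a·b]: 0.3771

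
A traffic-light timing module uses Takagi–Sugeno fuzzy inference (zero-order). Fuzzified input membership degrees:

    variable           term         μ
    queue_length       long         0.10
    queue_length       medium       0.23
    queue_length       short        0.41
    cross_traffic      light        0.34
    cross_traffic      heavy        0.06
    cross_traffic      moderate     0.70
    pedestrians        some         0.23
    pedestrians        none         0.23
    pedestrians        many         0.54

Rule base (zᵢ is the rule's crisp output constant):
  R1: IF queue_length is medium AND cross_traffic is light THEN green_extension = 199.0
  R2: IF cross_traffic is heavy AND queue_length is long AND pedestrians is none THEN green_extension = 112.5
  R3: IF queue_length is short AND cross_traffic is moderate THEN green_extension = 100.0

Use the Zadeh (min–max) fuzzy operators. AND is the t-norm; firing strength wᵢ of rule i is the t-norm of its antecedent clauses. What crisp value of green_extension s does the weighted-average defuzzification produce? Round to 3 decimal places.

R1 (z=199.0): medium=0.23, light=0.34; AND[min(a, b)] → w = 0.23
R2 (z=112.5): heavy=0.06, long=0.10, none=0.23; AND[min(a, b)] → w = 0.06
R3 (z=100.0): short=0.41, moderate=0.70; AND[min(a, b)] → w = 0.41
Weighted average = (0.23·199.0 + 0.06·112.5 + 0.41·100.0) / (0.23 + 0.06 + 0.41)
  = 93.5200 / 0.7000 = 133.600

133.600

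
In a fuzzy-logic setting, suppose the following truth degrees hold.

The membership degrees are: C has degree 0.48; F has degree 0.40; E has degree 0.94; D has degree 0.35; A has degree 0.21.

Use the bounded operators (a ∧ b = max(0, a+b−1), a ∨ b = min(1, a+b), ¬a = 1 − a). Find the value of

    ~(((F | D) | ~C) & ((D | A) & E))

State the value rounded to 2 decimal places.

0.50

F | D = min(1, a+b) on (0.40, 0.35) = 0.75
~C = 1 − 0.48 = 0.52
(F | D) | ~C = min(1, a+b) on (0.75, 0.52) = 1.00
D | A = min(1, a+b) on (0.35, 0.21) = 0.56
(D | A) & E = max(0, a+b−1) on (0.56, 0.94) = 0.50
((F | D) | ~C) & ((D | A) & E) = max(0, a+b−1) on (1.00, 0.50) = 0.50
~(((F | D) | ~C) & ((D | A) & E)) = 1 − 0.50 = 0.50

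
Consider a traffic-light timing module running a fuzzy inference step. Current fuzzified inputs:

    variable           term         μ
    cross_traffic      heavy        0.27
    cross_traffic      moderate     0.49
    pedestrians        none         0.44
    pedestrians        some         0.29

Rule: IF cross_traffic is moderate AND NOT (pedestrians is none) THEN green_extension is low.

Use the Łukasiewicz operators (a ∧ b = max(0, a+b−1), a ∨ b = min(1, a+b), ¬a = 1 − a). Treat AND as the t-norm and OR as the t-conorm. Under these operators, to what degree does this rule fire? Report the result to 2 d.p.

0.05

firing strength: moderate=0.49, ¬none=1−0.44=0.56; AND[max(0, a+b−1)] → w = 0.05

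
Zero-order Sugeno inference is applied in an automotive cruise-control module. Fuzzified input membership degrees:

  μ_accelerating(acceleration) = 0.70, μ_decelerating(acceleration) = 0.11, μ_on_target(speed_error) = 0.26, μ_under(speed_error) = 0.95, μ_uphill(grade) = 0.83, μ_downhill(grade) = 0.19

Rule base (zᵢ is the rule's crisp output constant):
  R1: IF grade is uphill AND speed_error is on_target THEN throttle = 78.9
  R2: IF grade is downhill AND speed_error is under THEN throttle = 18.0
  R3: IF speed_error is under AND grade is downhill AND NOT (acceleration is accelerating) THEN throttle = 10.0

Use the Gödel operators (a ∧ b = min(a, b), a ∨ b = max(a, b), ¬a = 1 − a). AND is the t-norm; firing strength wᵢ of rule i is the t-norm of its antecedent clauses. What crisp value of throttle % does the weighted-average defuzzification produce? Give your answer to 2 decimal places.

R1 (z=78.9): uphill=0.83, on_target=0.26; AND[min(a, b)] → w = 0.26
R2 (z=18.0): downhill=0.19, under=0.95; AND[min(a, b)] → w = 0.19
R3 (z=10.0): under=0.95, downhill=0.19, ¬accelerating=1−0.70=0.30; AND[min(a, b)] → w = 0.19
Weighted average = (0.26·78.9 + 0.19·18.0 + 0.19·10.0) / (0.26 + 0.19 + 0.19)
  = 25.8340 / 0.6400 = 40.37

40.37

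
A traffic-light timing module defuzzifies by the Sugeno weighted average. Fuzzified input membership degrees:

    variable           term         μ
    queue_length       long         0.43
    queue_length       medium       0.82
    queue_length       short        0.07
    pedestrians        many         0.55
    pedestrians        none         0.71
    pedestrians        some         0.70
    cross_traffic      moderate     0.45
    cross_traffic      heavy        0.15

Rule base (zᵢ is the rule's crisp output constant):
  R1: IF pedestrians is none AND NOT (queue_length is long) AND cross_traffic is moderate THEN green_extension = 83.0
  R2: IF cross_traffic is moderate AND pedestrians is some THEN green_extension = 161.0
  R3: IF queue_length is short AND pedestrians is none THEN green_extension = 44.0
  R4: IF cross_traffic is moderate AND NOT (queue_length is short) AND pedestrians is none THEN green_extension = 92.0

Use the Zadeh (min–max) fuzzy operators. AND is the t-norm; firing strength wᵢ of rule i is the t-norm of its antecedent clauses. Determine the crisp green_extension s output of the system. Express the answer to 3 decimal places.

R1 (z=83.0): none=0.71, ¬long=1−0.43=0.57, moderate=0.45; AND[min(a, b)] → w = 0.45
R2 (z=161.0): moderate=0.45, some=0.70; AND[min(a, b)] → w = 0.45
R3 (z=44.0): short=0.07, none=0.71; AND[min(a, b)] → w = 0.07
R4 (z=92.0): moderate=0.45, ¬short=1−0.07=0.93, none=0.71; AND[min(a, b)] → w = 0.45
Weighted average = (0.45·83.0 + 0.45·161.0 + 0.07·44.0 + 0.45·92.0) / (0.45 + 0.45 + 0.07 + 0.45)
  = 154.2800 / 1.4200 = 108.648

108.648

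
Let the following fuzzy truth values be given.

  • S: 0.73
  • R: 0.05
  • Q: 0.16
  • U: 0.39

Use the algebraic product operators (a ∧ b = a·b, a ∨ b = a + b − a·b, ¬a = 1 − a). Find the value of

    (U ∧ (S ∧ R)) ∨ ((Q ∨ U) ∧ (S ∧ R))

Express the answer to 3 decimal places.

S ∧ R = a·b on (0.7300, 0.0500) = 0.0365
U ∧ (S ∧ R) = a·b on (0.3900, 0.0365) = 0.0142
Q ∨ U = a + b − a·b on (0.1600, 0.3900) = 0.4876
S ∧ R = a·b on (0.7300, 0.0500) = 0.0365
(Q ∨ U) ∧ (S ∧ R) = a·b on (0.4876, 0.0365) = 0.0178
(U ∧ (S ∧ R)) ∨ ((Q ∨ U) ∧ (S ∧ R)) = a + b − a·b on (0.0142, 0.0178) = 0.0318

0.032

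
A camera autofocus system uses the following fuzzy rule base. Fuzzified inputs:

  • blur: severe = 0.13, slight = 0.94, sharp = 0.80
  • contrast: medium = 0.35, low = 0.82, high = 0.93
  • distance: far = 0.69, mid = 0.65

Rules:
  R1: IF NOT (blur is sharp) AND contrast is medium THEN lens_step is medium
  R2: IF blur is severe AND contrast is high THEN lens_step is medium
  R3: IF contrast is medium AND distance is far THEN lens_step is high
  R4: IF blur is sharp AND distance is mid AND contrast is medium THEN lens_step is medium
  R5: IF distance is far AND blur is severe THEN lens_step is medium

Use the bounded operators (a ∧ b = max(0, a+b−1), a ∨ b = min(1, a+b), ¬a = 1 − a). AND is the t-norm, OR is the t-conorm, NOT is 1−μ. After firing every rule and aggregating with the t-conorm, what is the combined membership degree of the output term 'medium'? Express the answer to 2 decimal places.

R1: ¬sharp=1−0.80=0.20, medium=0.35; AND[max(0, a+b−1)] → w = 0.00
R2: severe=0.13, high=0.93; AND[max(0, a+b−1)] → w = 0.06
R3: medium=0.35, far=0.69; AND[max(0, a+b−1)] → w = 0.04
R4: sharp=0.80, mid=0.65, medium=0.35; AND[max(0, a+b−1)] → w = 0.00
R5: far=0.69, severe=0.13; AND[max(0, a+b−1)] → w = 0.00
Rules with consequent 'medium': {R1, R2, R4, R5} → strengths 0.00, 0.06, 0.00, 0.00
Aggregate via t-conorm [min(1, a+b)]: 0.06

0.06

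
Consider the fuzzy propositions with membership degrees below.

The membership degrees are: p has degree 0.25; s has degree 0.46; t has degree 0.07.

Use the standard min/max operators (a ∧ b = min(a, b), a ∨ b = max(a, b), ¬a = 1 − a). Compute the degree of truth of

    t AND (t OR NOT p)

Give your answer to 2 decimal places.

0.07

NOT p = 1 − 0.25 = 0.75
t OR NOT p = max(a, b) on (0.07, 0.75) = 0.75
t AND (t OR NOT p) = min(a, b) on (0.07, 0.75) = 0.07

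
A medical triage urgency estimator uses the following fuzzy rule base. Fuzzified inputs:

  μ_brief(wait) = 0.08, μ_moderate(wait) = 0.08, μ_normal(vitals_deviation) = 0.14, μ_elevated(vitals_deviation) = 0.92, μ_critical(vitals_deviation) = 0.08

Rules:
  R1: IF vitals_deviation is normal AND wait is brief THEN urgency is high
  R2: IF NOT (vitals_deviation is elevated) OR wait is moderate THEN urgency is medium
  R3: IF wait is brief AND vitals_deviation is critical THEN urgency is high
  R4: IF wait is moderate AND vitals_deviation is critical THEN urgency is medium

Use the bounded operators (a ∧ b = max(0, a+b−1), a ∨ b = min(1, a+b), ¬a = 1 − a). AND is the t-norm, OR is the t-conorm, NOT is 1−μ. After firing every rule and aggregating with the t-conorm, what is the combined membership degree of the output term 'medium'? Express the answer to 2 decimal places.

R1: normal=0.14, brief=0.08; AND[max(0, a+b−1)] → w = 0.00
R2: ¬elevated=1−0.92=0.08, moderate=0.08; OR[min(1, a+b)] → w = 0.16
R3: brief=0.08, critical=0.08; AND[max(0, a+b−1)] → w = 0.00
R4: moderate=0.08, critical=0.08; AND[max(0, a+b−1)] → w = 0.00
Rules with consequent 'medium': {R2, R4} → strengths 0.16, 0.00
Aggregate via t-conorm [min(1, a+b)]: 0.16

0.16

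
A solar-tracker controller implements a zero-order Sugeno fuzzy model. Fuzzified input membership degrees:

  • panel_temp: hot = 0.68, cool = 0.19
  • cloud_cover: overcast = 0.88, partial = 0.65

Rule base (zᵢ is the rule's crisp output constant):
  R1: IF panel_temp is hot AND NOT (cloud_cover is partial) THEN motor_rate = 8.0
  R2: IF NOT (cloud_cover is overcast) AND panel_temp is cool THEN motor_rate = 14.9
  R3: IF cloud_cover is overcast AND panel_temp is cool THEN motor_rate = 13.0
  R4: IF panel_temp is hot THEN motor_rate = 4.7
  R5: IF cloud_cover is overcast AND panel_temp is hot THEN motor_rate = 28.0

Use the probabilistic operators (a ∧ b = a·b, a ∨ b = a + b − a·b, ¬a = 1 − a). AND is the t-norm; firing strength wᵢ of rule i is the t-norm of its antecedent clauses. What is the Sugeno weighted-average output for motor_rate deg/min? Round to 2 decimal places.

R1 (z=8.0): hot=0.68, ¬partial=1−0.65=0.35; AND[a·b] → w = 0.2380
R2 (z=14.9): ¬overcast=1−0.88=0.12, cool=0.19; AND[a·b] → w = 0.0228
R3 (z=13.0): overcast=0.88, cool=0.19; AND[a·b] → w = 0.1672
R4 (z=4.7): hot=0.68 → w = 0.6800
R5 (z=28.0): overcast=0.88, hot=0.68; AND[a·b] → w = 0.5984
Weighted average = (0.2380·8.0 + 0.0228·14.9 + 0.1672·13.0 + 0.6800·4.7 + 0.5984·28.0) / (0.2380 + 0.0228 + 0.1672 + 0.6800 + 0.5984)
  = 24.3685 / 1.7064 = 14.28

14.28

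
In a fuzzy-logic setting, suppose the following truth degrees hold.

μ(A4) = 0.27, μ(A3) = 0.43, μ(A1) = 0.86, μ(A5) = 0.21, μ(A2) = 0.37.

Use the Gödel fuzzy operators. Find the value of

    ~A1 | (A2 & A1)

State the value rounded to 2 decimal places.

0.37

~A1 = 1 − 0.86 = 0.14
A2 & A1 = min(a, b) on (0.37, 0.86) = 0.37
~A1 | (A2 & A1) = max(a, b) on (0.14, 0.37) = 0.37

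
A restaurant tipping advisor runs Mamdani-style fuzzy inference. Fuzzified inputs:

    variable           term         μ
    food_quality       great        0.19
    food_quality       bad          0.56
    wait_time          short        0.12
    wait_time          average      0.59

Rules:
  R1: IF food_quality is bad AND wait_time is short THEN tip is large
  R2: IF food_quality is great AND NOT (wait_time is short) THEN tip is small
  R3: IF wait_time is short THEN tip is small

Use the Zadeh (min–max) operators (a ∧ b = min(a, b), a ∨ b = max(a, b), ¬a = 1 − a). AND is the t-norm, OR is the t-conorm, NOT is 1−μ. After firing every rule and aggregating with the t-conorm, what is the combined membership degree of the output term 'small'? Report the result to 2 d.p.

R1: bad=0.56, short=0.12; AND[min(a, b)] → w = 0.12
R2: great=0.19, ¬short=1−0.12=0.88; AND[min(a, b)] → w = 0.19
R3: short=0.12 → w = 0.12
Rules with consequent 'small': {R2, R3} → strengths 0.19, 0.12
Aggregate via t-conorm [max(a, b)]: 0.19

0.19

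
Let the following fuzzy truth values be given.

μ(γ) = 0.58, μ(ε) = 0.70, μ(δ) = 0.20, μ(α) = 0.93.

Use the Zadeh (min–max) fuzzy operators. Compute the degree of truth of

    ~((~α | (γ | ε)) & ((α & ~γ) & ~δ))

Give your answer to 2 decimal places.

0.58

~α = 1 − 0.93 = 0.07
γ | ε = max(a, b) on (0.58, 0.70) = 0.70
~α | (γ | ε) = max(a, b) on (0.07, 0.70) = 0.70
~γ = 1 − 0.58 = 0.42
α & ~γ = min(a, b) on (0.93, 0.42) = 0.42
~δ = 1 − 0.20 = 0.80
(α & ~γ) & ~δ = min(a, b) on (0.42, 0.80) = 0.42
(~α | (γ | ε)) & ((α & ~γ) & ~δ) = min(a, b) on (0.70, 0.42) = 0.42
~((~α | (γ | ε)) & ((α & ~γ) & ~δ)) = 1 − 0.42 = 0.58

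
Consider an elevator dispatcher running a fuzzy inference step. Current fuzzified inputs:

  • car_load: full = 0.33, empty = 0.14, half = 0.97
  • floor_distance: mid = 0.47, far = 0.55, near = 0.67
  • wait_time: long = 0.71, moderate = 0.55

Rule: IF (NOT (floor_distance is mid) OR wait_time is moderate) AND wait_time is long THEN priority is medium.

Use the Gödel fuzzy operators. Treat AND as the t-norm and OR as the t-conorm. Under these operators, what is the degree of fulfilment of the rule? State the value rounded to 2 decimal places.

0.55

firing strength: (¬mid=1−0.47=0.53 OR moderate=0.55) = 0.55; AND[min(a, b)] with long=0.71 → w = 0.55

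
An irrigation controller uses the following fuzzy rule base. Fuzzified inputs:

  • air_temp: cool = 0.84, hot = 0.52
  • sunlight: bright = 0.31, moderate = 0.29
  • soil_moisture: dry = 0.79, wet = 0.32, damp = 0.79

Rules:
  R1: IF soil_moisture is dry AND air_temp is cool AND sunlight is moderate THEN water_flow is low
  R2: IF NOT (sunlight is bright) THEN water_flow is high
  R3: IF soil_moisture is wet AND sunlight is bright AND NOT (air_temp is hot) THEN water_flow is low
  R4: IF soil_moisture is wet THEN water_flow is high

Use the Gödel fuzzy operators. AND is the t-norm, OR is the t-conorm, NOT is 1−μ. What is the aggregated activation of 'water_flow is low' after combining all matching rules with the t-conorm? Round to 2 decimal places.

R1: dry=0.79, cool=0.84, moderate=0.29; AND[min(a, b)] → w = 0.29
R2: ¬bright=1−0.31=0.69 → w = 0.69
R3: wet=0.32, bright=0.31, ¬hot=1−0.52=0.48; AND[min(a, b)] → w = 0.31
R4: wet=0.32 → w = 0.32
Rules with consequent 'low': {R1, R3} → strengths 0.29, 0.31
Aggregate via t-conorm [max(a, b)]: 0.31

0.31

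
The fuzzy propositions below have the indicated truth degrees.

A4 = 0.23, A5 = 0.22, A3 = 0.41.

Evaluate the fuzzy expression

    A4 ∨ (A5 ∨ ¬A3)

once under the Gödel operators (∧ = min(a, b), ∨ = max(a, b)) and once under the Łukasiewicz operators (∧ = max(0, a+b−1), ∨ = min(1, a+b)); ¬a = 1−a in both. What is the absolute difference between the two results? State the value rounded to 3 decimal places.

Under Gödel:
  ¬A3 = 1 − 0.41 = 0.59
  A5 ∨ ¬A3 = max(a, b) on (0.22, 0.59) = 0.59
  A4 ∨ (A5 ∨ ¬A3) = max(a, b) on (0.23, 0.59) = 0.59
  → value = 0.5900
Under Łukasiewicz:
  ¬A3 = 1 − 0.41 = 0.59
  A5 ∨ ¬A3 = min(1, a+b) on (0.22, 0.59) = 0.81
  A4 ∨ (A5 ∨ ¬A3) = min(1, a+b) on (0.23, 0.81) = 1.00
  → value = 1.0000
|0.5900 − 1.0000| = 0.410

0.410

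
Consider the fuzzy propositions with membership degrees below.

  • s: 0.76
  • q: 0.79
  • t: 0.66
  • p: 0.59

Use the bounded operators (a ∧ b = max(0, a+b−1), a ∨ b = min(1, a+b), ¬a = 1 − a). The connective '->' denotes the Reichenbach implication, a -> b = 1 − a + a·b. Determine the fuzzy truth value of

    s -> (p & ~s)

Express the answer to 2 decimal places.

0.24

~s = 1 − 0.76 = 0.24
p & ~s = max(0, a+b−1) on (0.59, 0.24) = 0.00
s -> (p & ~s)  [Reichenbach: 1 − a + a·b] with a=0.76, b=0.00 → 0.24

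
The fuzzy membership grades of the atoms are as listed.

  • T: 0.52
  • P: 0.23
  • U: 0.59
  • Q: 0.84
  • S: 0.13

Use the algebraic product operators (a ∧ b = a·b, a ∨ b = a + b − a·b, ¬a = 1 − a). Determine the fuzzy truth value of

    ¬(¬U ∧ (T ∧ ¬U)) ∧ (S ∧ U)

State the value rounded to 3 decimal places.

0.070

¬U = 1 − 0.5900 = 0.4100
¬U = 1 − 0.5900 = 0.4100
T ∧ ¬U = a·b on (0.5200, 0.4100) = 0.2132
¬U ∧ (T ∧ ¬U) = a·b on (0.4100, 0.2132) = 0.0874
¬(¬U ∧ (T ∧ ¬U)) = 1 − 0.0874 = 0.9126
S ∧ U = a·b on (0.1300, 0.5900) = 0.0767
¬(¬U ∧ (T ∧ ¬U)) ∧ (S ∧ U) = a·b on (0.9126, 0.0767) = 0.0700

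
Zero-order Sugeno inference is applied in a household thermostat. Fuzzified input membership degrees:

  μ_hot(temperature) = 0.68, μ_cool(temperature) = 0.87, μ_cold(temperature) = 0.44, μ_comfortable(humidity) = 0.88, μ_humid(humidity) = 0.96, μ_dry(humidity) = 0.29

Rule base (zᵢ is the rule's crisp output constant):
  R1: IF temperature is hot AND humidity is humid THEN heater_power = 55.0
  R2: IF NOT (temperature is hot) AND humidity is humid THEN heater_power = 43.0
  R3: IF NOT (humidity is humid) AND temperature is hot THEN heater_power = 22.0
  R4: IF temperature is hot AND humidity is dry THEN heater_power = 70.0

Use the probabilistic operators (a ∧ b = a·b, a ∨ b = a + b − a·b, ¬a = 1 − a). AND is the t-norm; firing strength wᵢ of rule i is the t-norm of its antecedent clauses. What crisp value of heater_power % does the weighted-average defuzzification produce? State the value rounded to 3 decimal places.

53.627

R1 (z=55.0): hot=0.68, humid=0.96; AND[a·b] → w = 0.6528
R2 (z=43.0): ¬hot=1−0.68=0.32, humid=0.96; AND[a·b] → w = 0.3072
R3 (z=22.0): ¬humid=1−0.96=0.04, hot=0.68; AND[a·b] → w = 0.0272
R4 (z=70.0): hot=0.68, dry=0.29; AND[a·b] → w = 0.1972
Weighted average = (0.6528·55.0 + 0.3072·43.0 + 0.0272·22.0 + 0.1972·70.0) / (0.6528 + 0.3072 + 0.0272 + 0.1972)
  = 63.5160 / 1.1844 = 53.627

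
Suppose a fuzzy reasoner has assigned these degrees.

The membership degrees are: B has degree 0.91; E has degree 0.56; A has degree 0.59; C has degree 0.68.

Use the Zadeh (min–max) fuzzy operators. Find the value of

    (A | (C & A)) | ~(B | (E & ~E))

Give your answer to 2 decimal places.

C & A = min(a, b) on (0.68, 0.59) = 0.59
A | (C & A) = max(a, b) on (0.59, 0.59) = 0.59
~E = 1 − 0.56 = 0.44
E & ~E = min(a, b) on (0.56, 0.44) = 0.44
B | (E & ~E) = max(a, b) on (0.91, 0.44) = 0.91
~(B | (E & ~E)) = 1 − 0.91 = 0.09
(A | (C & A)) | ~(B | (E & ~E)) = max(a, b) on (0.59, 0.09) = 0.59

0.59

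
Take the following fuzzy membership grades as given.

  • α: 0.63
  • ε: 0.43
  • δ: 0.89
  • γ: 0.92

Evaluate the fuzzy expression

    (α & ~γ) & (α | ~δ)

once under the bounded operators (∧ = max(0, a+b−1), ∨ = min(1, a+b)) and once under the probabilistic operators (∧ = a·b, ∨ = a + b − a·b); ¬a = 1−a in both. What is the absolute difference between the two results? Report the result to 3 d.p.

Under bounded:
  ~γ = 1 − 0.92 = 0.08
  α & ~γ = max(0, a+b−1) on (0.63, 0.08) = 0.00
  ~δ = 1 − 0.89 = 0.11
  α | ~δ = min(1, a+b) on (0.63, 0.11) = 0.74
  (α & ~γ) & (α | ~δ) = max(0, a+b−1) on (0.00, 0.74) = 0.00
  → value = 0.0000
Under probabilistic:
  ~γ = 1 − 0.9200 = 0.0800
  α & ~γ = a·b on (0.6300, 0.0800) = 0.0504
  ~δ = 1 − 0.8900 = 0.1100
  α | ~δ = a + b − a·b on (0.6300, 0.1100) = 0.6707
  (α & ~γ) & (α | ~δ) = a·b on (0.0504, 0.6707) = 0.0338
  → value = 0.0338
|0.0000 − 0.0338| = 0.034

0.034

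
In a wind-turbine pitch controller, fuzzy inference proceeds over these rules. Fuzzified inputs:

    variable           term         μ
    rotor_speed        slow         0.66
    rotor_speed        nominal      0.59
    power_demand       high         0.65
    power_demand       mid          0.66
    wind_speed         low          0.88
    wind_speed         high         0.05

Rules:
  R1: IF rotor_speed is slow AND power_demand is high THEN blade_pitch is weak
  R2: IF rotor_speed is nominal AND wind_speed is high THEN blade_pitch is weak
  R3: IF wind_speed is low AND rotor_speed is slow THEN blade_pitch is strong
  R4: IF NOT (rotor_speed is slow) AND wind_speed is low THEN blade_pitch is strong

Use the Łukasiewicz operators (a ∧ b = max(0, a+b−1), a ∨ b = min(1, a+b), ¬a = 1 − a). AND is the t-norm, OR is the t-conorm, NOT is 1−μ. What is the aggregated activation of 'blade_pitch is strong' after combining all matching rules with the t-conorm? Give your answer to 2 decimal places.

R1: slow=0.66, high=0.65; AND[max(0, a+b−1)] → w = 0.31
R2: nominal=0.59, high=0.05; AND[max(0, a+b−1)] → w = 0.00
R3: low=0.88, slow=0.66; AND[max(0, a+b−1)] → w = 0.54
R4: ¬slow=1−0.66=0.34, low=0.88; AND[max(0, a+b−1)] → w = 0.22
Rules with consequent 'strong': {R3, R4} → strengths 0.54, 0.22
Aggregate via t-conorm [min(1, a+b)]: 0.76

0.76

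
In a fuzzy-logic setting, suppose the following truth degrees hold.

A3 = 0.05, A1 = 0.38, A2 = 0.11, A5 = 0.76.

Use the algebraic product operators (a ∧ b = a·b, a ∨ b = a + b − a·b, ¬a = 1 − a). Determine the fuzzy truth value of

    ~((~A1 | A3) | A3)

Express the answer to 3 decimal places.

0.343

~A1 = 1 − 0.3800 = 0.6200
~A1 | A3 = a + b − a·b on (0.6200, 0.0500) = 0.6390
(~A1 | A3) | A3 = a + b − a·b on (0.6390, 0.0500) = 0.6571
~((~A1 | A3) | A3) = 1 − 0.6571 = 0.3429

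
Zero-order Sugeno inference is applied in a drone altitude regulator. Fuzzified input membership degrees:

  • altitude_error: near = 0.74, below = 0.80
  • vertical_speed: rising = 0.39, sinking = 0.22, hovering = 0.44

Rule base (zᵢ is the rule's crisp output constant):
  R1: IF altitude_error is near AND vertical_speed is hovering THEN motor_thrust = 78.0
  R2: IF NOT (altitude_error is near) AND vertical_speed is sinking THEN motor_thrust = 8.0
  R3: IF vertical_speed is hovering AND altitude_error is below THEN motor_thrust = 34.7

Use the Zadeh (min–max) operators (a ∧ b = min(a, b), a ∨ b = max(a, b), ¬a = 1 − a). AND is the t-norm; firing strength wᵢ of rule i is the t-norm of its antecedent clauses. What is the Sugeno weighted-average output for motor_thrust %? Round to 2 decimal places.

46.68

R1 (z=78.0): near=0.74, hovering=0.44; AND[min(a, b)] → w = 0.44
R2 (z=8.0): ¬near=1−0.74=0.26, sinking=0.22; AND[min(a, b)] → w = 0.22
R3 (z=34.7): hovering=0.44, below=0.80; AND[min(a, b)] → w = 0.44
Weighted average = (0.44·78.0 + 0.22·8.0 + 0.44·34.7) / (0.44 + 0.22 + 0.44)
  = 51.3480 / 1.1000 = 46.68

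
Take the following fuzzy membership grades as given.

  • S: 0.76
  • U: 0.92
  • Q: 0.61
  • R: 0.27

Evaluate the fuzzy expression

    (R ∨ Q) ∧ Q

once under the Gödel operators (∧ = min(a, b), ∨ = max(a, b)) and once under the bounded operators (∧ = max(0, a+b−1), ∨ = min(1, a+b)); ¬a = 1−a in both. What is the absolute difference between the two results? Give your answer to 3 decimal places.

Under Gödel:
  R ∨ Q = max(a, b) on (0.27, 0.61) = 0.61
  (R ∨ Q) ∧ Q = min(a, b) on (0.61, 0.61) = 0.61
  → value = 0.6100
Under bounded:
  R ∨ Q = min(1, a+b) on (0.27, 0.61) = 0.88
  (R ∨ Q) ∧ Q = max(0, a+b−1) on (0.88, 0.61) = 0.49
  → value = 0.4900
|0.6100 − 0.4900| = 0.120

0.120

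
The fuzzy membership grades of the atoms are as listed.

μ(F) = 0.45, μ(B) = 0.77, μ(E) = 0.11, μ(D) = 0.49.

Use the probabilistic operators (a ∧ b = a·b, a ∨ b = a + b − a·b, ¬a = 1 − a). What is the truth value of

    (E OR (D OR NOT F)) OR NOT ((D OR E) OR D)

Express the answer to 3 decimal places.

0.843

NOT F = 1 − 0.4500 = 0.5500
D OR NOT F = a + b − a·b on (0.4900, 0.5500) = 0.7705
E OR (D OR NOT F) = a + b − a·b on (0.1100, 0.7705) = 0.7957
D OR E = a + b − a·b on (0.4900, 0.1100) = 0.5461
(D OR E) OR D = a + b − a·b on (0.5461, 0.4900) = 0.7685
NOT ((D OR E) OR D) = 1 − 0.7685 = 0.2315
(E OR (D OR NOT F)) OR NOT ((D OR E) OR D) = a + b − a·b on (0.7957, 0.2315) = 0.8430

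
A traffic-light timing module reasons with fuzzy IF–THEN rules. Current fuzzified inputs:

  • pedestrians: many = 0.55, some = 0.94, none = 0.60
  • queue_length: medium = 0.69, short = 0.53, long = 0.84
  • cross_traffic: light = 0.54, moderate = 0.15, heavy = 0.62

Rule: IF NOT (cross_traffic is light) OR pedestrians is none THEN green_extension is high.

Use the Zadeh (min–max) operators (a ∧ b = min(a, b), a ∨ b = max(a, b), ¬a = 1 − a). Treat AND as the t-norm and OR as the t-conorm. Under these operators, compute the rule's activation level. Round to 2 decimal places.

0.60

firing strength: ¬light=1−0.54=0.46, none=0.60; OR[max(a, b)] → w = 0.60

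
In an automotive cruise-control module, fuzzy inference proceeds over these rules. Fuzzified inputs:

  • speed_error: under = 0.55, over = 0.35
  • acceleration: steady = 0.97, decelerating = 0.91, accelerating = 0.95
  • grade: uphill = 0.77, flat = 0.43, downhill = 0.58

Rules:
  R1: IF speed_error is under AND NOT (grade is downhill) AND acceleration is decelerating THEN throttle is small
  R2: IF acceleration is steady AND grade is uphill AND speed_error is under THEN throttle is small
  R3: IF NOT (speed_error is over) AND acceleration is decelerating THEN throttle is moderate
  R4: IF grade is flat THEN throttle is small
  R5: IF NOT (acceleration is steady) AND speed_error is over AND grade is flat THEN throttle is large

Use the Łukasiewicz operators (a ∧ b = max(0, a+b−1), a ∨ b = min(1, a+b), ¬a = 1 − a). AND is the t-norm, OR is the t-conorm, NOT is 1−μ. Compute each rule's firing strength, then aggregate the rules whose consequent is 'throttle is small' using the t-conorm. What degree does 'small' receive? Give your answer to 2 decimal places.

0.72

R1: under=0.55, ¬downhill=1−0.58=0.42, decelerating=0.91; AND[max(0, a+b−1)] → w = 0.00
R2: steady=0.97, uphill=0.77, under=0.55; AND[max(0, a+b−1)] → w = 0.29
R3: ¬over=1−0.35=0.65, decelerating=0.91; AND[max(0, a+b−1)] → w = 0.56
R4: flat=0.43 → w = 0.43
R5: ¬steady=1−0.97=0.03, over=0.35, flat=0.43; AND[max(0, a+b−1)] → w = 0.00
Rules with consequent 'small': {R1, R2, R4} → strengths 0.00, 0.29, 0.43
Aggregate via t-conorm [min(1, a+b)]: 0.72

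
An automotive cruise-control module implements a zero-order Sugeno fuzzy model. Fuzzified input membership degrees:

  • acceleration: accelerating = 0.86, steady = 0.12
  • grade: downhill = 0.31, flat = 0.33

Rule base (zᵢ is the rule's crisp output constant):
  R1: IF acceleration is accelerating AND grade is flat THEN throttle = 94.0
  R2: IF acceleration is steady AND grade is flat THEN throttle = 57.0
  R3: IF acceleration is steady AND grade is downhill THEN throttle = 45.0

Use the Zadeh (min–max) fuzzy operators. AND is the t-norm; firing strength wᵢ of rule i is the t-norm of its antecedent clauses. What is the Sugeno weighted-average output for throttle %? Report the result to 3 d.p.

75.895

R1 (z=94.0): accelerating=0.86, flat=0.33; AND[min(a, b)] → w = 0.33
R2 (z=57.0): steady=0.12, flat=0.33; AND[min(a, b)] → w = 0.12
R3 (z=45.0): steady=0.12, downhill=0.31; AND[min(a, b)] → w = 0.12
Weighted average = (0.33·94.0 + 0.12·57.0 + 0.12·45.0) / (0.33 + 0.12 + 0.12)
  = 43.2600 / 0.5700 = 75.895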